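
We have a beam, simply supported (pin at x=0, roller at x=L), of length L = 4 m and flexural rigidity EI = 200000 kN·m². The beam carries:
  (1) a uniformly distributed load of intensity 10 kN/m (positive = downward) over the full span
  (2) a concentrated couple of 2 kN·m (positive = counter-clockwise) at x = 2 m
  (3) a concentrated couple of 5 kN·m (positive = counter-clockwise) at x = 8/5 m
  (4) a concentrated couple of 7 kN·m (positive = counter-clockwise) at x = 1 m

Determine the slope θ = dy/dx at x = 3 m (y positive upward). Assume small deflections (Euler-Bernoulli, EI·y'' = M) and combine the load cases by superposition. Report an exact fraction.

θ(3) = 569/8000000 rad

Load 1 — uniform load w=10 kN/m over full span:
  θ_1 = -w(L³-6Lx²+4x³)/(24EI) = -10·(4³-6·4·3²+4·3³)/(24·200000) = 11/120000 rad
Load 2 — applied couple M₀=2 kN·m at a=2 m (b=L-a=2):
  θ_2 = (M₀x²/(2L)-M₀(x-a)+C₁)/EI  [x>a] with C₁=M₀(3b²-L²)/(6L)=-1/3 = (2·3²/(2·4)-2·(3-2)+(-1/3))/200000 = -1/2400000 rad
Load 3 — applied couple M₀=5 kN·m at a=8/5 m (b=L-a=12/5):
  θ_3 = (M₀x²/(2L)-M₀(x-a)+C₁)/EI  [x>a] with C₁=M₀(3b²-L²)/(6L)=4/15 = (5·3²/(2·4)-5·(3-(8/5))+(4/15))/200000 = -133/24000000 rad
Load 4 — applied couple M₀=7 kN·m at a=1 m (b=L-a=3):
  θ_4 = (M₀x²/(2L)-M₀(x-a)+C₁)/EI  [x>a] with C₁=M₀(3b²-L²)/(6L)=77/24 = (7·3²/(2·4)-7·(3-1)+(77/24))/200000 = -7/480000 rad
Superposition: θ = Σ θ_i = 569/8000000 rad ≈ 0.000071 rad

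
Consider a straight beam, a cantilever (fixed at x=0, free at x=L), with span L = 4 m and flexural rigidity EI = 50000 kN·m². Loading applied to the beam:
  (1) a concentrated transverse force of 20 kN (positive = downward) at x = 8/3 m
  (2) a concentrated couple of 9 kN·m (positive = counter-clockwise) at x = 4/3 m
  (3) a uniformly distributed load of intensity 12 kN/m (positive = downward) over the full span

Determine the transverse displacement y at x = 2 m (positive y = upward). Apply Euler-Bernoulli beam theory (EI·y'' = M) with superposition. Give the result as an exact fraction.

y(2) = -1/250 m

Load 1 — point force P=20 kN at a=8/3 m (b=L-a=4/3):
  y_1 = -Px²(3a-x)/(6EI)  [x≤a] = -20·2²·(3·(8/3)-2)/(6·50000) = -1/625 m
Load 2 — applied couple M₀=9 kN·m at a=4/3 m (b=L-a=8/3):
  y_2 = M₀a(2x-a)/(2EI)  [x>a] = 9·(4/3)·(2·2-(4/3))/(2·50000) = 1/3125 m
Load 3 — uniform load w=12 kN/m over full span:
  y_3 = -wx²(x²-4Lx+6L²)/(24EI) = -12·2²·(2²-4·4·2+6·4²)/(24·50000) = -17/6250 m
Superposition: y = Σ y_i = -1/250 m ≈ -0.004000 m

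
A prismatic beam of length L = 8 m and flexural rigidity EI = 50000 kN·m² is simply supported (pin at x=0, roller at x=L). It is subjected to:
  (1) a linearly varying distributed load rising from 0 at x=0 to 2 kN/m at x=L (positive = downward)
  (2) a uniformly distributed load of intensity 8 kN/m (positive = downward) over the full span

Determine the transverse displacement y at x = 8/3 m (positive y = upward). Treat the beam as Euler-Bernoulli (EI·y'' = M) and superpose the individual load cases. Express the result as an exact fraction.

Load 1 — triangular load w₀=2 kN/m (0→w₀ over full span):
  y_1 = -w₀x(7L⁴-10L²x²+3x⁴)/(360LEI) = -2·(8/3)·(7·8⁴-10·8²·(8/3)²+3·(8/3)⁴)/(360·8·50000) = -2048/2278125 m
Load 2 — uniform load w=8 kN/m over full span:
  y_2 = -wx(L³-2Lx²+x³)/(24EI) = -8·(8/3)·(8³-2·8·(8/3)²+(8/3)³)/(24·50000) = -5632/759375 m
Superposition: y = Σ y_i = -18944/2278125 m ≈ -0.008316 m

y(8/3) = -18944/2278125 m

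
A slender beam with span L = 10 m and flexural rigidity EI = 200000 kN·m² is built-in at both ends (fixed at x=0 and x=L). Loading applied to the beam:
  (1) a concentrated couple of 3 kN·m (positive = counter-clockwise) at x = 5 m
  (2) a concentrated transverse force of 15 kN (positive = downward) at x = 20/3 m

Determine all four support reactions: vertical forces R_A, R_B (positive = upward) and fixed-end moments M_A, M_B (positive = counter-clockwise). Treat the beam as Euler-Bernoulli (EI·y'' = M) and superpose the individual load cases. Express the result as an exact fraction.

R_A = 781/180 kN, M_A = 427/36 kN·m, R_B = 1919/180 kN, M_B = -773/36 kN·m

Load 1 — applied couple M₀=3 kN·m at a=5 m (b=L-a=5):
  R_A = 6M₀ab/L³ = 6·3·5·5/10³ = 9/20 kN
  M_A = M₀b(2a-b)/L² = 3·5·(2·5-5)/10² = 3/4 kN·m
  R_B = -6M₀ab/L³ = -6·3·5·5/10³ = -9/20 kN
  M_B = M₀a(2b-a)/L² = 3·5·(2·5-5)/10² = 3/4 kN·m
Load 2 — point force P=15 kN at a=20/3 m (b=L-a=10/3):
  R_A = Pb²(3a+b)/L³ = 15·(10/3)²·(3·(20/3)+(10/3))/10³ = 35/9 kN
  M_A = Pab²/L² = 15·(20/3)·(10/3)²/10² = 100/9 kN·m
  R_B = Pa²(a+3b)/L³ = 15·(20/3)²·((20/3)+3·(10/3))/10³ = 100/9 kN
  M_B = -Pa²b/L² = -15·(20/3)²·(10/3)/10² = -200/9 kN·m
Superposition: R_A = 781/180 kN, M_A = 427/36 kN·m, R_B = 1919/180 kN, M_B = -773/36 kN·m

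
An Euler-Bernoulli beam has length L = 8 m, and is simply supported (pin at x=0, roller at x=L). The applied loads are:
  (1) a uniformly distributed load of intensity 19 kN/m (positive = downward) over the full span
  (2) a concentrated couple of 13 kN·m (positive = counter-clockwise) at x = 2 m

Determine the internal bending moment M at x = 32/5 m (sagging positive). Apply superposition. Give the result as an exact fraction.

M(32/5) = 2367/25 kN·m

Load 1 — uniform load w=19 kN/m over full span:
  M_1 = wx(L-x)/2 = 19·(32/5)·(8-(32/5))/2 = 2432/25 kN·m
Load 2 — applied couple M₀=13 kN·m at a=2 m (b=L-a=6):
  M_2 = M₀x/L - M₀  [x>a] = 13·(32/5)/8 - 13 = -13/5 kN·m
Superposition: M = Σ M_i = 2367/25 kN·m ≈ 94.680000 kN·m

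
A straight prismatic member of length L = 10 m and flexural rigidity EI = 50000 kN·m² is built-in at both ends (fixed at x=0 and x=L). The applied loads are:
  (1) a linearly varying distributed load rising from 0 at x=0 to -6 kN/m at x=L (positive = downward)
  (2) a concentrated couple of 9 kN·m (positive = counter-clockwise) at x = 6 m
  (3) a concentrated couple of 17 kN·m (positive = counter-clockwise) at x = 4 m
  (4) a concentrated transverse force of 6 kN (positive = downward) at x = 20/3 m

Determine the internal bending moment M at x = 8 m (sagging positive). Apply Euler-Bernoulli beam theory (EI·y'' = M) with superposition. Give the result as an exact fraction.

Load 1 — triangular load w₀=-6 kN/m (0→w₀ over full span):
  M_1 = 3w₀Lx/20 - w₀L²/30 - w₀x³/(6L) = 3·(-6)·10·8/20 - (-6)·10²/30 - (-6)·8³/(6·10) = -4/5 kN·m
Load 2 — applied couple M₀=9 kN·m at a=6 m (b=L-a=4):
  M_2 = R_Ax - M_A - M₀  [x>a] with R_A=162/125, M_A=72/25 = (162/125)·8 - (72/25) - 9 = -189/125 kN·m
Load 3 — applied couple M₀=17 kN·m at a=4 m (b=L-a=6):
  M_3 = R_Ax - M_A - M₀  [x>a] with R_A=306/125, M_A=51/25 = (306/125)·8 - (51/25) - 17 = 68/125 kN·m
Load 4 — point force P=6 kN at a=20/3 m (b=L-a=10/3):
  M_4 = Pa²(a+3b)(L-x)/L³ - Pa²b/L²  [x>a] = 6·(20/3)²·((20/3)+3·(10/3))·(10-8)/10³ - 6·(20/3)²·(10/3)/10² = 0 kN·m
Superposition: M = Σ M_i = -221/125 kN·m ≈ -1.768000 kN·m

M(8) = -221/125 kN·m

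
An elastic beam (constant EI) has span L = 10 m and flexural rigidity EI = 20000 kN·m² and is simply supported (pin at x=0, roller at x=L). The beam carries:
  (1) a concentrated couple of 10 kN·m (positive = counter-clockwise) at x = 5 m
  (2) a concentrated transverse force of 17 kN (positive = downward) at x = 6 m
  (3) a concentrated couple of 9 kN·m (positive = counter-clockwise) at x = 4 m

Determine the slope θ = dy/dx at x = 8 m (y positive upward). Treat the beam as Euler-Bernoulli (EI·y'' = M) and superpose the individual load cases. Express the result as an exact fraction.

Load 1 — applied couple M₀=10 kN·m at a=5 m (b=L-a=5):
  θ_1 = (M₀x²/(2L)-M₀(x-a)+C₁)/EI  [x>a] with C₁=M₀(3b²-L²)/(6L)=-25/6 = (10·8²/(2·10)-10·(8-5)+(-25/6))/20000 = -13/120000 rad
Load 2 — point force P=17 kN at a=6 m (b=L-a=4):
  θ_2 = -Pa(2L²-6Lx+3x²+a²)/(6LEI)  [x>a] = -17·6·(2·10²-6·10·8+3·8²+6²)/(6·10·20000) = 221/50000 rad
Load 3 — applied couple M₀=9 kN·m at a=4 m (b=L-a=6):
  θ_3 = (M₀x²/(2L)-M₀(x-a)+C₁)/EI  [x>a] with C₁=M₀(3b²-L²)/(6L)=6/5 = (9·8²/(2·10)-9·(8-4)+(6/5))/20000 = -3/10000 rad
Superposition: θ = Σ θ_i = 2407/600000 rad ≈ 0.004012 rad

θ(8) = 2407/600000 rad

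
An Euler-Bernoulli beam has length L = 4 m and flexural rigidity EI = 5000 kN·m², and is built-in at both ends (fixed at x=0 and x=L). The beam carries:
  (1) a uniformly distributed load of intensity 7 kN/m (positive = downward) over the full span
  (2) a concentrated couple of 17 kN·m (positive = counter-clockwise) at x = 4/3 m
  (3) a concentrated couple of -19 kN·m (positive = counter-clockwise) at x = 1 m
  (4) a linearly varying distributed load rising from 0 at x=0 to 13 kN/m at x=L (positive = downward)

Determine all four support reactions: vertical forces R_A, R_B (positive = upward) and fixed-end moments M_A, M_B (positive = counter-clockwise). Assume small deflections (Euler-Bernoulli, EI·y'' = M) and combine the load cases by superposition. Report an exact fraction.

Load 1 — uniform load w=7 kN/m over full span:
  R_A = wL/2 = 7·4/2 = 14 kN
  M_A = wL²/12 = 7·4²/12 = 28/3 kN·m
  R_B = wL/2 = 7·4/2 = 14 kN
  M_B = -wL²/12 = -7·4²/12 = -28/3 kN·m
Load 2 — applied couple M₀=17 kN·m at a=4/3 m (b=L-a=8/3):
  R_A = 6M₀ab/L³ = 6·17·(4/3)·(8/3)/4³ = 17/3 kN
  M_A = M₀b(2a-b)/L² = 17·(8/3)·(2·(4/3)-(8/3))/4² = 0 kN·m
  R_B = -6M₀ab/L³ = -6·17·(4/3)·(8/3)/4³ = -17/3 kN
  M_B = M₀a(2b-a)/L² = 17·(4/3)·(2·(8/3)-(4/3))/4² = 17/3 kN·m
Load 3 — applied couple M₀=-19 kN·m at a=1 m (b=L-a=3):
  R_A = 6M₀ab/L³ = 6·(-19)·1·3/4³ = -171/32 kN
  M_A = M₀b(2a-b)/L² = (-19)·3·(2·1-3)/4² = 57/16 kN·m
  R_B = -6M₀ab/L³ = -6·(-19)·1·3/4³ = 171/32 kN
  M_B = M₀a(2b-a)/L² = (-19)·1·(2·3-1)/4² = -95/16 kN·m
Load 4 — triangular load w₀=13 kN/m (0→w₀ over full span):
  R_A = 3w₀L/20 = 3·13·4/20 = 39/5 kN
  M_A = w₀L²/30 = 13·4²/30 = 104/15 kN·m
  R_B = 7w₀L/20 = 7·13·4/20 = 91/5 kN
  M_B = -w₀L²/20 = -13·4²/20 = -52/5 kN·m
Superposition: R_A = 10619/480 kN, M_A = 4759/240 kN·m, R_B = 15301/480 kN, M_B = -4801/240 kN·m

R_A = 10619/480 kN, M_A = 4759/240 kN·m, R_B = 15301/480 kN, M_B = -4801/240 kN·m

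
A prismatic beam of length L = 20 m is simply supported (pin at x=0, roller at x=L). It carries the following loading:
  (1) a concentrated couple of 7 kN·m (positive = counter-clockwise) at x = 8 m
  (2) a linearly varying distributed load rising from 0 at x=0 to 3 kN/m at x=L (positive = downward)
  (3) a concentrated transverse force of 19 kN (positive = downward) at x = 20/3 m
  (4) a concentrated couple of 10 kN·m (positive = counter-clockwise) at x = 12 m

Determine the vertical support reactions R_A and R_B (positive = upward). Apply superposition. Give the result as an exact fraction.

Load 1 — applied couple M₀=7 kN·m at a=8 m (b=L-a=12):
  R_A = M₀/L = 7/20 kN
  R_B = -M₀/L = -7/20 kN
Load 2 — triangular load w₀=3 kN/m (0→w₀ over full span):
  R_A = w₀L/6 = 3·20/6 = 10 kN
  R_B = w₀L/3 = 3·20/3 = 20 kN
Load 3 — point force P=19 kN at a=20/3 m (b=L-a=40/3):
  R_A = Pb/L = 19·(40/3)/20 = 38/3 kN
  R_B = Pa/L = 19·(20/3)/20 = 19/3 kN
Load 4 — applied couple M₀=10 kN·m at a=12 m (b=L-a=8):
  R_A = M₀/L = 10/20 = 1/2 kN
  R_B = -M₀/L = -10/20 = -1/2 kN
Superposition: R_A = 1411/60 kN, R_B = 1529/60 kN

R_A = 1411/60 kN, R_B = 1529/60 kN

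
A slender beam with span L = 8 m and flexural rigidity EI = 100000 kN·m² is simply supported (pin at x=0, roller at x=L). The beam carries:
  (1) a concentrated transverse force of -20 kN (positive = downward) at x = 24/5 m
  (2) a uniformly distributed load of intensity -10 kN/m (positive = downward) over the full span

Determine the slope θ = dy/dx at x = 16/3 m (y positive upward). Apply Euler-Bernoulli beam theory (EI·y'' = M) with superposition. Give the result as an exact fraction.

Load 1 — point force P=-20 kN at a=24/5 m (b=L-a=16/5):
  θ_1 = -Pa(2L²-6Lx+3x²+a²)/(6LEI)  [x>a] = -(-20)·(24/5)·(2·8²-6·8·(16/3)+3·(16/3)²+(24/5)²)/(6·8·100000) = -92/234375 rad
Load 2 — uniform load w=-10 kN/m over full span:
  θ_2 = -w(L³-6Lx²+4x³)/(24EI) = -(-10)·(8³-6·8·(16/3)²+4·(16/3)³)/(24·100000) = -52/50625 rad
Superposition: θ = Σ θ_i = -8984/6328125 rad ≈ -0.001420 rad

θ(16/3) = -8984/6328125 rad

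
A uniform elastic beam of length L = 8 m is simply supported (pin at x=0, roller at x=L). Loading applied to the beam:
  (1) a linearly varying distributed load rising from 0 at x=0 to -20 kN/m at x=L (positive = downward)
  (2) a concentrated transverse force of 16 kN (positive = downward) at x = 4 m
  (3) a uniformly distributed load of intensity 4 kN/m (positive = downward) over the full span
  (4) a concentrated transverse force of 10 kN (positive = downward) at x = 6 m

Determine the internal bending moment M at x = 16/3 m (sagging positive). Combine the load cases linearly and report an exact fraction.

M(16/3) = -1288/81 kN·m

Load 1 — triangular load w₀=-20 kN/m (0→w₀ over full span):
  M_1 = w₀Lx/6 - w₀x³/(6L) = (-20)·8·(16/3)/6 - (-20)·(16/3)³/(6·8) = -6400/81 kN·m
Load 2 — point force P=16 kN at a=4 m (b=L-a=4):
  M_2 = Pa(L-x)/L  [x>a] = 16·4·(8-(16/3))/8 = 64/3 kN·m
Load 3 — uniform load w=4 kN/m over full span:
  M_3 = wx(L-x)/2 = 4·(16/3)·(8-(16/3))/2 = 256/9 kN·m
Load 4 — point force P=10 kN at a=6 m (b=L-a=2):
  M_4 = Pbx/L  [x≤a] = 10·2·(16/3)/8 = 40/3 kN·m
Superposition: M = Σ M_i = -1288/81 kN·m ≈ -15.901235 kN·m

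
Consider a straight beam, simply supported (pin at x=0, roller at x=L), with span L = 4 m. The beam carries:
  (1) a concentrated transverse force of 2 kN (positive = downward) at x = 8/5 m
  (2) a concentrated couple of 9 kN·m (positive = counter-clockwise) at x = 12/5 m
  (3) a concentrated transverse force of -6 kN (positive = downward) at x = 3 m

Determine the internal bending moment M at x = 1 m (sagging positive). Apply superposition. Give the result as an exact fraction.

M(1) = 39/20 kN·m

Load 1 — point force P=2 kN at a=8/5 m (b=L-a=12/5):
  M_1 = Pbx/L  [x≤a] = 2·(12/5)·1/4 = 6/5 kN·m
Load 2 — applied couple M₀=9 kN·m at a=12/5 m (b=L-a=8/5):
  M_2 = M₀x/L  [x≤a] = 9·1/4 = 9/4 kN·m
Load 3 — point force P=-6 kN at a=3 m (b=L-a=1):
  M_3 = Pbx/L  [x≤a] = (-6)·1·1/4 = -3/2 kN·m
Superposition: M = Σ M_i = 39/20 kN·m ≈ 1.950000 kN·m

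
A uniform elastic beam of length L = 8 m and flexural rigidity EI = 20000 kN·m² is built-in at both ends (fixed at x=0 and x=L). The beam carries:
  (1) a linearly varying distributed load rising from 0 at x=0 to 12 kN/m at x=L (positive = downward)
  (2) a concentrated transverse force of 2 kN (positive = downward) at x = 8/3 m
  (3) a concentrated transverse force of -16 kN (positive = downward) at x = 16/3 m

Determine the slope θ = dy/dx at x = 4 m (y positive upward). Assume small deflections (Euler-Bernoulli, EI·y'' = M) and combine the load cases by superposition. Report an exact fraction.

θ(4) = 1/9375 rad

Load 1 — triangular load w₀=12 kN/m (0→w₀ over full span):
  θ_1 = -w₀(2x(L-x)(L-2x)(x+2L)+x²(L-x)²)/(120LEI) = -12·(2·4·(8-4)·(8-2·4)·(4+2·8)+4²·(8-4)²)/(120·8·20000) = -1/6250 rad
Load 2 — point force P=2 kN at a=8/3 m (b=L-a=16/3):
  θ_2 = Pa²(L-x)(2bL-(3b+a)(L-x))/(2L³EI)  [x>a] = 2·(8/3)²·(8-4)·(2·(16/3)·8-(3·(16/3)+(8/3))·(8-4))/(2·8³·20000) = 1/33750 rad
Load 3 — point force P=-16 kN at a=16/3 m (b=L-a=8/3):
  θ_3 = -Pb²x(2aL-(3a+b)x)/(2L³EI)  [x≤a] = -(-16)·(8/3)²·4·(2·(16/3)·8-(3·(16/3)+(8/3))·4)/(2·8³·20000) = 4/16875 rad
Superposition: θ = Σ θ_i = 1/9375 rad ≈ 0.000107 rad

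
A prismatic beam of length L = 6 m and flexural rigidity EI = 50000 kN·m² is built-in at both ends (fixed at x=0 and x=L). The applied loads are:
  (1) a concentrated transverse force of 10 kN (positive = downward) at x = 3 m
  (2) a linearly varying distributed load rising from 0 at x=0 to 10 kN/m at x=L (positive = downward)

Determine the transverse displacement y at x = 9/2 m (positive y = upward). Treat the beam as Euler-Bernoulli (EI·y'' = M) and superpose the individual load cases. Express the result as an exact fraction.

y(9/2) = -4113/12800000 m

Load 1 — point force P=10 kN at a=3 m (b=L-a=3):
  y_1 = -Pa²(L-x)²(3bL-(3b+a)(L-x))/(6L³EI)  [x>a] = -10·3²·(6-(9/2))²·(3·3·6-(3·3+3)·(6-(9/2)))/(6·6³·50000) = -9/80000 m
Load 2 — triangular load w₀=10 kN/m (0→w₀ over full span):
  y_2 = -w₀x²(L-x)²(x+2L)/(120LEI) = -10·(9/2)²·(6-(9/2))²·((9/2)+2·6)/(120·6·50000) = -2673/12800000 m
Superposition: y = Σ y_i = -4113/12800000 m ≈ -0.000321 m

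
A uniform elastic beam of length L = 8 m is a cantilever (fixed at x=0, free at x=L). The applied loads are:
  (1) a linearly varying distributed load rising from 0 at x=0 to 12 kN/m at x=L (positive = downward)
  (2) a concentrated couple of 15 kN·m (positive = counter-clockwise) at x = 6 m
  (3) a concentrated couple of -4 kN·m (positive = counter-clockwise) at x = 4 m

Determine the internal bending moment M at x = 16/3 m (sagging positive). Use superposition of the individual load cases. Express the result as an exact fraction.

Load 1 — triangular load w₀=12 kN/m (0→w₀ over full span):
  M_1 = w₀Lx/2 - w₀L²/3 - w₀x³/(6L) = 12·8·(16/3)/2 - 12·8²/3 - 12·(16/3)³/(6·8) = -1024/27 kN·m
Load 2 — applied couple M₀=15 kN·m at a=6 m (b=L-a=2):
  M_2 = M₀  [x≤a] = 15 = 15 kN·m
Load 3 — applied couple M₀=-4 kN·m at a=4 m (b=L-a=4):
  M_3 = 0  [x>a] = 0 kN·m
Superposition: M = Σ M_i = -619/27 kN·m ≈ -22.925926 kN·m

M(16/3) = -619/27 kN·m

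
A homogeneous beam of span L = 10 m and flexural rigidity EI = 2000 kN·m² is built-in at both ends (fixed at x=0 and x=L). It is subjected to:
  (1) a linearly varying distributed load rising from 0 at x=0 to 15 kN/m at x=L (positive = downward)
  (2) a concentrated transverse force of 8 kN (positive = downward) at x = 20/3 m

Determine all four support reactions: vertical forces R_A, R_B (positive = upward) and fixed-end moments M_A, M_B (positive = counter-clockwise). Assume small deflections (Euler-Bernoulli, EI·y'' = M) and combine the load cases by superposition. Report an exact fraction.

Load 1 — triangular load w₀=15 kN/m (0→w₀ over full span):
  R_A = 3w₀L/20 = 3·15·10/20 = 45/2 kN
  M_A = w₀L²/30 = 15·10²/30 = 50 kN·m
  R_B = 7w₀L/20 = 7·15·10/20 = 105/2 kN
  M_B = -w₀L²/20 = -15·10²/20 = -75 kN·m
Load 2 — point force P=8 kN at a=20/3 m (b=L-a=10/3):
  R_A = Pb²(3a+b)/L³ = 8·(10/3)²·(3·(20/3)+(10/3))/10³ = 56/27 kN
  M_A = Pab²/L² = 8·(20/3)·(10/3)²/10² = 160/27 kN·m
  R_B = Pa²(a+3b)/L³ = 8·(20/3)²·((20/3)+3·(10/3))/10³ = 160/27 kN
  M_B = -Pa²b/L² = -8·(20/3)²·(10/3)/10² = -320/27 kN·m
Superposition: R_A = 1327/54 kN, M_A = 1510/27 kN·m, R_B = 3155/54 kN, M_B = -2345/27 kN·m

R_A = 1327/54 kN, M_A = 1510/27 kN·m, R_B = 3155/54 kN, M_B = -2345/27 kN·m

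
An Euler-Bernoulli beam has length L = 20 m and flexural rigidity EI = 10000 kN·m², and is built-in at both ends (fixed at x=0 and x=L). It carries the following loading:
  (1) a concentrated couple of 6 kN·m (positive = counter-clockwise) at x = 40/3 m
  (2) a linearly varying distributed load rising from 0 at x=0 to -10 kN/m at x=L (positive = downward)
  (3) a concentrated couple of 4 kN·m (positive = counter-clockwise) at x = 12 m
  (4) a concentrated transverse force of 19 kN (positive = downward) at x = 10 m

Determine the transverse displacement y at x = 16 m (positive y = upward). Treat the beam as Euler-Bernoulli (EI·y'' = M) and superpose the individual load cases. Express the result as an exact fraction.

y(16) = 21049/312500 m

Load 1 — applied couple M₀=6 kN·m at a=40/3 m (b=L-a=20/3):
  y_1 = (R_Ax³/6 - M_Ax²/2 - M₀(x-a)²/2)/EI  [x>a] with R_A=2/5, M_A=2 = ((2/5)·16³/6 - 2·16²/2 - 6·(16-(40/3))²/2)/10000 = -4/9375 m
Load 2 — triangular load w₀=-10 kN/m (0→w₀ over full span):
  y_2 = -w₀x²(L-x)²(x+2L)/(120LEI) = -(-10)·16²·(20-16)²·(16+2·20)/(120·20·10000) = 896/9375 m
Load 3 — applied couple M₀=4 kN·m at a=12 m (b=L-a=8):
  y_3 = (R_Ax³/6 - M_Ax²/2 - M₀(x-a)²/2)/EI  [x>a] with R_A=36/125, M_A=32/25 = ((36/125)·16³/6 - (32/25)·16²/2 - 4·(16-12)²/2)/10000 = 6/78125 m
Load 4 — point force P=19 kN at a=10 m (b=L-a=10):
  y_4 = -Pa²(L-x)²(3bL-(3b+a)(L-x))/(6L³EI)  [x>a] = -19·10²·(20-16)²·(3·10·20-(3·10+10)·(20-16))/(6·20³·10000) = -209/7500 m
Superposition: y = Σ y_i = 21049/312500 m ≈ 0.067357 m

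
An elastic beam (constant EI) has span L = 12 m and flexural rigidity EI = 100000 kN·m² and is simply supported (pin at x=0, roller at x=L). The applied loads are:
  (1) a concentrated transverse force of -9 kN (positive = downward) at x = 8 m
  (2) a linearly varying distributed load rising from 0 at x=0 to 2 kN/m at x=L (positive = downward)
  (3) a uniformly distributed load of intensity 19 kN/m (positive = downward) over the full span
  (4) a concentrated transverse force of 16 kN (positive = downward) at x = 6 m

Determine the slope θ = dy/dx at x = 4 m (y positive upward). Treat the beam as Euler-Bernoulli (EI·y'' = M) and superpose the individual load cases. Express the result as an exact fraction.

Load 1 — point force P=-9 kN at a=8 m (b=L-a=4):
  θ_1 = -Pb(L²-b²-3x²)/(6LEI)  [x≤a] = -(-9)·4·(12²-4²-3·4²)/(6·12·100000) = 1/2500 rad
Load 2 — triangular load w₀=2 kN/m (0→w₀ over full span):
  θ_2 = -w₀(7L⁴-30L²x²+15x⁴)/(360LEI) = -2·(7·12⁴-30·12²·4²+15·4⁴)/(360·12·100000) = -52/140625 rad
Load 3 — uniform load w=19 kN/m over full span:
  θ_3 = -w(L³-6Lx²+4x³)/(24EI) = -19·(12³-6·12·4²+4·4³)/(24·100000) = -247/37500 rad
Load 4 — point force P=16 kN at a=6 m (b=L-a=6):
  θ_4 = -Pb(L²-b²-3x²)/(6LEI)  [x≤a] = -16·6·(12²-6²-3·4²)/(6·12·100000) = -1/1250 rad
Superposition: θ = Σ θ_i = -2069/281250 rad ≈ -0.007356 rad

θ(4) = -2069/281250 rad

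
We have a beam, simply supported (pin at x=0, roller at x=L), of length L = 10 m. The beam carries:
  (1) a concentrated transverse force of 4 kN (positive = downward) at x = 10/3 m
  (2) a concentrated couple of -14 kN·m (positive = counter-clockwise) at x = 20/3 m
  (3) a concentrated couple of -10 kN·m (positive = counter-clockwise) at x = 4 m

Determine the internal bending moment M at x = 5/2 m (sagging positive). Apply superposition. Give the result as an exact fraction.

M(5/2) = 2/3 kN·m

Load 1 — point force P=4 kN at a=10/3 m (b=L-a=20/3):
  M_1 = Pbx/L  [x≤a] = 4·(20/3)·(5/2)/10 = 20/3 kN·m
Load 2 — applied couple M₀=-14 kN·m at a=20/3 m (b=L-a=10/3):
  M_2 = M₀x/L  [x≤a] = (-14)·(5/2)/10 = -7/2 kN·m
Load 3 — applied couple M₀=-10 kN·m at a=4 m (b=L-a=6):
  M_3 = M₀x/L  [x≤a] = (-10)·(5/2)/10 = -5/2 kN·m
Superposition: M = Σ M_i = 2/3 kN·m ≈ 0.666667 kN·m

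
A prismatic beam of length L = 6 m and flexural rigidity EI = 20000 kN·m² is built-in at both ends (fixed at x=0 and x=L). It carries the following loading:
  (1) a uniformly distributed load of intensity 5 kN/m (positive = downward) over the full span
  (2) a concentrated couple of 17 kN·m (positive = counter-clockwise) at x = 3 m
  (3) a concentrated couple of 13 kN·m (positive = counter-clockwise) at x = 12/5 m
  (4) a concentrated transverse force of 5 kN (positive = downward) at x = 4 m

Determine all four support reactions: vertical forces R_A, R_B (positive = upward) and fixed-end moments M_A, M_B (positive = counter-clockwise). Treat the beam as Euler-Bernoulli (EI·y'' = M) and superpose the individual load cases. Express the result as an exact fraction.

R_A = 63899/2700 kN, M_A = 20729/900 kN·m, R_B = 30601/2700 kN, M_B = -9931/900 kN·m

Load 1 — uniform load w=5 kN/m over full span:
  R_A = wL/2 = 5·6/2 = 15 kN
  M_A = wL²/12 = 5·6²/12 = 15 kN·m
  R_B = wL/2 = 5·6/2 = 15 kN
  M_B = -wL²/12 = -5·6²/12 = -15 kN·m
Load 2 — applied couple M₀=17 kN·m at a=3 m (b=L-a=3):
  R_A = 6M₀ab/L³ = 6·17·3·3/6³ = 17/4 kN
  M_A = M₀b(2a-b)/L² = 17·3·(2·3-3)/6² = 17/4 kN·m
  R_B = -6M₀ab/L³ = -6·17·3·3/6³ = -17/4 kN
  M_B = M₀a(2b-a)/L² = 17·3·(2·3-3)/6² = 17/4 kN·m
Load 3 — applied couple M₀=13 kN·m at a=12/5 m (b=L-a=18/5):
  R_A = 6M₀ab/L³ = 6·13·(12/5)·(18/5)/6³ = 78/25 kN
  M_A = M₀b(2a-b)/L² = 13·(18/5)·(2·(12/5)-(18/5))/6² = 39/25 kN·m
  R_B = -6M₀ab/L³ = -6·13·(12/5)·(18/5)/6³ = -78/25 kN
  M_B = M₀a(2b-a)/L² = 13·(12/5)·(2·(18/5)-(12/5))/6² = 104/25 kN·m
Load 4 — point force P=5 kN at a=4 m (b=L-a=2):
  R_A = Pb²(3a+b)/L³ = 5·2²·(3·4+2)/6³ = 35/27 kN
  M_A = Pab²/L² = 5·4·2²/6² = 20/9 kN·m
  R_B = Pa²(a+3b)/L³ = 5·4²·(4+3·2)/6³ = 100/27 kN
  M_B = -Pa²b/L² = -5·4²·2/6² = -40/9 kN·m
Superposition: R_A = 63899/2700 kN, M_A = 20729/900 kN·m, R_B = 30601/2700 kN, M_B = -9931/900 kN·m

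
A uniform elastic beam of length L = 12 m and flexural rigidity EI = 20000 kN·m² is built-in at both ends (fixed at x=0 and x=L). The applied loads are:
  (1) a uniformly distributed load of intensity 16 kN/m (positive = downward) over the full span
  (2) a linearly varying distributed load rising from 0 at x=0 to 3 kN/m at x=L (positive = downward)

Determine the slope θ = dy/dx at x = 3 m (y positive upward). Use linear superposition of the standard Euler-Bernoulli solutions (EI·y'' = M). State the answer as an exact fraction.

Load 1 — uniform load w=16 kN/m over full span:
  θ_1 = -wx(L-x)(L-2x)/(12EI) = -16·3·(12-3)·(12-2·3)/(12·20000) = -27/2500 rad
Load 2 — triangular load w₀=3 kN/m (0→w₀ over full span):
  θ_2 = -w₀(2x(L-x)(L-2x)(x+2L)+x²(L-x)²)/(120LEI) = -3·(2·3·(12-3)·(12-2·3)·(3+2·12)+3²·(12-3)²)/(120·12·20000) = -3159/3200000 rad
Superposition: θ = Σ θ_i = -37719/3200000 rad ≈ -0.011787 rad

θ(3) = -37719/3200000 rad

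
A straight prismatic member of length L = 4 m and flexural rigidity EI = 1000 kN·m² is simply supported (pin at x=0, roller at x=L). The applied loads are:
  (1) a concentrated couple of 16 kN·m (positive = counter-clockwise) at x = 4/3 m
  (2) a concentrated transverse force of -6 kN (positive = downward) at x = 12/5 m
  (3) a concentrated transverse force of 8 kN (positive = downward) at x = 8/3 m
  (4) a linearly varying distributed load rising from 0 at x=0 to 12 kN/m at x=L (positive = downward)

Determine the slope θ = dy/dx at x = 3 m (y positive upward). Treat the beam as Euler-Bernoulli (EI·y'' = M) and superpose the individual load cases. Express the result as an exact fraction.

Load 1 — applied couple M₀=16 kN·m at a=4/3 m (b=L-a=8/3):
  θ_1 = (M₀x²/(2L)-M₀(x-a)+C₁)/EI  [x>a] with C₁=M₀(3b²-L²)/(6L)=32/9 = (16·3²/(2·4)-16·(3-(4/3))+(32/9))/1000 = -23/4500 rad
Load 2 — point force P=-6 kN at a=12/5 m (b=L-a=8/5):
  θ_2 = -Pa(2L²-6Lx+3x²+a²)/(6LEI)  [x>a] = -(-6)·(12/5)·(2·4²-6·4·3+3·3²+(12/5)²)/(6·4·1000) = -543/125000 rad
Load 3 — point force P=8 kN at a=8/3 m (b=L-a=4/3):
  θ_3 = -Pa(2L²-6Lx+3x²+a²)/(6LEI)  [x>a] = -8·(8/3)·(2·4²-6·4·3+3·3²+(8/3)²)/(6·4·1000) = 53/10125 rad
Load 4 — triangular load w₀=12 kN/m (0→w₀ over full span):
  θ_4 = -w₀(7L⁴-30L²x²+15x⁴)/(360LEI) = -12·(7·4⁴-30·4²·3²+15·3⁴)/(360·4·1000) = 1313/120000 rad
Superposition: θ = Σ θ_i = 544411/81000000 rad ≈ 0.006721 rad

θ(3) = 544411/81000000 rad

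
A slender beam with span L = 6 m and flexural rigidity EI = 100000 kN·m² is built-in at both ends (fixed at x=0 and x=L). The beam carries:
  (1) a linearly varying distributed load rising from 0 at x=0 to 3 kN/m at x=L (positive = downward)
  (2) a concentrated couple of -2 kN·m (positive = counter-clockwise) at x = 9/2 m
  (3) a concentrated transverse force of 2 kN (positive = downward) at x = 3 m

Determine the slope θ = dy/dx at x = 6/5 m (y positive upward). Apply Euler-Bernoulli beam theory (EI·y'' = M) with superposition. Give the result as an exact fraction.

θ(6/5) = -1887/62500000 rad

Load 1 — triangular load w₀=3 kN/m (0→w₀ over full span):
  θ_1 = -w₀(2x(L-x)(L-2x)(x+2L)+x²(L-x)²)/(120LEI) = -3·(2·(6/5)·(6-(6/5))·(6-2·(6/5))·((6/5)+2·6)+(6/5)²·(6-(6/5))²)/(120·6·100000) = -189/7812500 rad
Load 2 — applied couple M₀=-2 kN·m at a=9/2 m (b=L-a=3/2):
  θ_2 = (R_Ax²/2 - M_Ax)/EI  [x≤a] with R_A=-3/8, M_A=-5/8 = ((-3/8)·(6/5)²/2 - (-5/8)·(6/5))/100000 = 3/625000 rad
Load 3 — point force P=2 kN at a=3 m (b=L-a=3):
  θ_3 = -Pb²x(2aL-(3a+b)x)/(2L³EI)  [x≤a] = -2·3²·(6/5)·(2·3·6-(3·3+3)·(6/5))/(2·6³·100000) = -27/2500000 rad
Superposition: θ = Σ θ_i = -1887/62500000 rad ≈ -0.000030 rad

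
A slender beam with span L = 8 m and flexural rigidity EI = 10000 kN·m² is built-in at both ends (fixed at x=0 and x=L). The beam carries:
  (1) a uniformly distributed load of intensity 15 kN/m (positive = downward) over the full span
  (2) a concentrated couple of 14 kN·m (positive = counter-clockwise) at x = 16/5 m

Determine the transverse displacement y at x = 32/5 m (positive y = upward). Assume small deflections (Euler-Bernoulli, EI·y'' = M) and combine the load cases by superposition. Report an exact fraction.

Load 1 — uniform load w=15 kN/m over full span:
  y_1 = -wx²(L-x)²/(24EI) = -15·(32/5)²·(8-(32/5))²/(24·10000) = -512/78125 m
Load 2 — applied couple M₀=14 kN·m at a=16/5 m (b=L-a=24/5):
  y_2 = (R_Ax³/6 - M_Ax²/2 - M₀(x-a)²/2)/EI  [x>a] with R_A=63/25, M_A=42/25 = ((63/25)·(32/5)³/6 - (42/25)·(32/5)²/2 - 14·((32/5)-(16/5))²/2)/10000 = 784/1953125 m
Superposition: y = Σ y_i = -12016/1953125 m ≈ -0.006152 m

y(32/5) = -12016/1953125 m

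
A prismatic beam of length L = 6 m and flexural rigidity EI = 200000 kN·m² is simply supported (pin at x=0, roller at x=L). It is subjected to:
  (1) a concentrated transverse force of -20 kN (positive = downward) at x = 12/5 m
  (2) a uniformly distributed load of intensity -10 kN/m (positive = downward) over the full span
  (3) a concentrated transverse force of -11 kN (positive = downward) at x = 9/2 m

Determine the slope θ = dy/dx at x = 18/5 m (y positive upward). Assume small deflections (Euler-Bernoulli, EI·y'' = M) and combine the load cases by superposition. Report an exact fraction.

Load 1 — point force P=-20 kN at a=12/5 m (b=L-a=18/5):
  θ_1 = -Pa(2L²-6Lx+3x²+a²)/(6LEI)  [x>a] = -(-20)·(12/5)·(2·6²-6·6·(18/5)+3·(18/5)²+(12/5)²)/(6·6·200000) = -27/312500 rad
Load 2 — uniform load w=-10 kN/m over full span:
  θ_2 = -w(L³-6Lx²+4x³)/(24EI) = -(-10)·(6³-6·6·(18/5)²+4·(18/5)³)/(24·200000) = -333/2500000 rad
Load 3 — point force P=-11 kN at a=9/2 m (b=L-a=3/2):
  θ_3 = -Pb(L²-b²-3x²)/(6LEI)  [x≤a] = -(-11)·(3/2)·(6²-(3/2)²-3·(18/5)²)/(6·6·200000) = -1881/160000000 rad
Superposition: θ = Σ θ_i = -37017/160000000 rad ≈ -0.000231 rad

θ(18/5) = -37017/160000000 rad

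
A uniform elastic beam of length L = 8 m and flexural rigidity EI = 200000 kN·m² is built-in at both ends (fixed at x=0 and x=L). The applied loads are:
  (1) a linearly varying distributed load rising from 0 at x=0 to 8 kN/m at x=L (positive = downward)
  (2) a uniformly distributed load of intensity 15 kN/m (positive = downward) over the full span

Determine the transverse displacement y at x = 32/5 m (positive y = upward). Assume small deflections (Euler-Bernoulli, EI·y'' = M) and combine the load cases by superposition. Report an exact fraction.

y(32/5) = -62336/146484375 m

Load 1 — triangular load w₀=8 kN/m (0→w₀ over full span):
  y_1 = -w₀x²(L-x)²(x+2L)/(120LEI) = -8·(32/5)²·(8-(32/5))²·((32/5)+2·8)/(120·8·200000) = -14336/146484375 m
Load 2 — uniform load w=15 kN/m over full span:
  y_2 = -wx²(L-x)²/(24EI) = -15·(32/5)²·(8-(32/5))²/(24·200000) = -128/390625 m
Superposition: y = Σ y_i = -62336/146484375 m ≈ -0.000426 m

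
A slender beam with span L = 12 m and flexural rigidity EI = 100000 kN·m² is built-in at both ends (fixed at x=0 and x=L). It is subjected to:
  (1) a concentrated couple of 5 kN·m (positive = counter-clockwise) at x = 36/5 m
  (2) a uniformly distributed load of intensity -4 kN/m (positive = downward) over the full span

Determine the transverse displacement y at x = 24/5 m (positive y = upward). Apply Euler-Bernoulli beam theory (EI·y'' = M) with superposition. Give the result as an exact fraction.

Load 1 — applied couple M₀=5 kN·m at a=36/5 m (b=L-a=24/5):
  y_1 = (R_Ax³/6 - M_Ax²/2)/EI  [x≤a] with R_A=3/5, M_A=8/5 = ((3/5)·(24/5)³/6 - (8/5)·(24/5)²/2)/100000 = -144/1953125 m
Load 2 — uniform load w=-4 kN/m over full span:
  y_2 = -wx²(L-x)²/(24EI) = -(-4)·(24/5)²·(12-(24/5))²/(24·100000) = 3888/1953125 m
Superposition: y = Σ y_i = 3744/1953125 m ≈ 0.001917 m

y(24/5) = 3744/1953125 m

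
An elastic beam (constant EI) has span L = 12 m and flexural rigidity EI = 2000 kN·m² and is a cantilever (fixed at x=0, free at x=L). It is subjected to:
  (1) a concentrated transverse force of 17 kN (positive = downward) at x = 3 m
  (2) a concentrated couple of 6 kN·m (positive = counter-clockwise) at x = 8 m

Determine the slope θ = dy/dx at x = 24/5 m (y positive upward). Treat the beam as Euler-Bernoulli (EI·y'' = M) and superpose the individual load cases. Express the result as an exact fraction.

θ(24/5) = -477/20000 rad

Load 1 — point force P=17 kN at a=3 m (b=L-a=9):
  θ_1 = -Pa²/(2EI)  [x>a] = -17·3²/(2·2000) = -153/4000 rad
Load 2 — applied couple M₀=6 kN·m at a=8 m (b=L-a=4):
  θ_2 = M₀x/EI  [x≤a] = 6·(24/5)/2000 = 9/625 rad
Superposition: θ = Σ θ_i = -477/20000 rad ≈ -0.023850 rad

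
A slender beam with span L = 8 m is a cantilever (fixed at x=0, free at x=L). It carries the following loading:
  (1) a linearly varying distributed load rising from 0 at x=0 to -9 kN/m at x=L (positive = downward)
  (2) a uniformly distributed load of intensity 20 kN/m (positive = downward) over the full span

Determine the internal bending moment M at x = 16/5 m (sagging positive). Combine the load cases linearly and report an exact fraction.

M(16/5) = -18432/125 kN·m

Load 1 — triangular load w₀=-9 kN/m (0→w₀ over full span):
  M_1 = w₀Lx/2 - w₀L²/3 - w₀x³/(6L) = (-9)·8·(16/5)/2 - (-9)·8²/3 - (-9)·(16/5)³/(6·8) = 10368/125 kN·m
Load 2 — uniform load w=20 kN/m over full span:
  M_2 = -w(L-x)²/2 = -20·(8-(16/5))²/2 = -1152/5 kN·m
Superposition: M = Σ M_i = -18432/125 kN·m ≈ -147.456000 kN·m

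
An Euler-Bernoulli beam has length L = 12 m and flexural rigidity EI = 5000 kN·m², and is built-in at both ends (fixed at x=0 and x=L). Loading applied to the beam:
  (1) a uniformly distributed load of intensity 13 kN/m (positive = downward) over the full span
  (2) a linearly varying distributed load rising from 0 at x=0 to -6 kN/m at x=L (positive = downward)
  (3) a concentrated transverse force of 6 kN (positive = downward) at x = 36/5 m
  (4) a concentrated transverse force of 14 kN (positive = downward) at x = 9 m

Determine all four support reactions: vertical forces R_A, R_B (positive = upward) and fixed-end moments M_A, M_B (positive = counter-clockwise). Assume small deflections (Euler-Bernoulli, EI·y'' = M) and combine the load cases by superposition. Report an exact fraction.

R_A = 142999/2000 kN, M_A = 141987/1000 kN·m, R_B = 137001/2000 kN, M_B = -146793/1000 kN·m

Load 1 — uniform load w=13 kN/m over full span:
  R_A = wL/2 = 13·12/2 = 78 kN
  M_A = wL²/12 = 13·12²/12 = 156 kN·m
  R_B = wL/2 = 13·12/2 = 78 kN
  M_B = -wL²/12 = -13·12²/12 = -156 kN·m
Load 2 — triangular load w₀=-6 kN/m (0→w₀ over full span):
  R_A = 3w₀L/20 = 3·(-6)·12/20 = -54/5 kN
  M_A = w₀L²/30 = (-6)·12²/30 = -144/5 kN·m
  R_B = 7w₀L/20 = 7·(-6)·12/20 = -126/5 kN
  M_B = -w₀L²/20 = -(-6)·12²/20 = 216/5 kN·m
Load 3 — point force P=6 kN at a=36/5 m (b=L-a=24/5):
  R_A = Pb²(3a+b)/L³ = 6·(24/5)²·(3·(36/5)+(24/5))/12³ = 264/125 kN
  M_A = Pab²/L² = 6·(36/5)·(24/5)²/12² = 864/125 kN·m
  R_B = Pa²(a+3b)/L³ = 6·(36/5)²·((36/5)+3·(24/5))/12³ = 486/125 kN
  M_B = -Pa²b/L² = -6·(36/5)²·(24/5)/12² = -1296/125 kN·m
Load 4 — point force P=14 kN at a=9 m (b=L-a=3):
  R_A = Pb²(3a+b)/L³ = 14·3²·(3·9+3)/12³ = 35/16 kN
  M_A = Pab²/L² = 14·9·3²/12² = 63/8 kN·m
  R_B = Pa²(a+3b)/L³ = 14·9²·(9+3·3)/12³ = 189/16 kN
  M_B = -Pa²b/L² = -14·9²·3/12² = -189/8 kN·m
Superposition: R_A = 142999/2000 kN, M_A = 141987/1000 kN·m, R_B = 137001/2000 kN, M_B = -146793/1000 kN·m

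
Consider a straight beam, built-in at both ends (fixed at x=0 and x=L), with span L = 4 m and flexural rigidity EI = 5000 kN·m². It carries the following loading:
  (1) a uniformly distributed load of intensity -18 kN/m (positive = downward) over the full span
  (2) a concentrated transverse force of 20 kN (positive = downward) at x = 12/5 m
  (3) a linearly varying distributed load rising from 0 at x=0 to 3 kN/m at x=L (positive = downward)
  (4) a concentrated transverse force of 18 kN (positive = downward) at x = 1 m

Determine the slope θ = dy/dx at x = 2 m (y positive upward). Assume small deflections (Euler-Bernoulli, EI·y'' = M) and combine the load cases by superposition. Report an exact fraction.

Load 1 — uniform load w=-18 kN/m over full span:
  θ_1 = -wx(L-x)(L-2x)/(12EI) = -(-18)·2·(4-2)·(4-2·2)/(12·5000) = 0 rad
Load 2 — point force P=20 kN at a=12/5 m (b=L-a=8/5):
  θ_2 = -Pb²x(2aL-(3a+b)x)/(2L³EI)  [x≤a] = -20·(8/5)²·2·(2·(12/5)·4-(3·(12/5)+(8/5))·2)/(2·4³·5000) = -4/15625 rad
Load 3 — triangular load w₀=3 kN/m (0→w₀ over full span):
  θ_3 = -w₀(2x(L-x)(L-2x)(x+2L)+x²(L-x)²)/(120LEI) = -3·(2·2·(4-2)·(4-2·2)·(2+2·4)+2²·(4-2)²)/(120·4·5000) = -1/50000 rad
Load 4 — point force P=18 kN at a=1 m (b=L-a=3):
  θ_4 = Pa²(L-x)(2bL-(3b+a)(L-x))/(2L³EI)  [x>a] = 18·1²·(4-2)·(2·3·4-(3·3+1)·(4-2))/(2·4³·5000) = 9/40000 rad
Superposition: θ = Σ θ_i = -51/1000000 rad ≈ -0.000051 rad

θ(2) = -51/1000000 rad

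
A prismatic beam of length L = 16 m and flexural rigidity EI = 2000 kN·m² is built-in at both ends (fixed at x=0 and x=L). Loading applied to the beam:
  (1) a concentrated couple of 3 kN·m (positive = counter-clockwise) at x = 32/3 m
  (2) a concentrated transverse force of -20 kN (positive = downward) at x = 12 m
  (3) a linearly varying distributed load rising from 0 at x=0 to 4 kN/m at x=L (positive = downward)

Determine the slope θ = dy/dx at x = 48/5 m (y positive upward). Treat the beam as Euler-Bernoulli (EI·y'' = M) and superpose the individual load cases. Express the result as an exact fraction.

Load 1 — applied couple M₀=3 kN·m at a=32/3 m (b=L-a=16/3):
  θ_1 = (R_Ax²/2 - M_Ax)/EI  [x≤a] with R_A=1/4, M_A=1 = ((1/4)·(48/5)²/2 - 1·(48/5))/2000 = 3/3125 rad
Load 2 — point force P=-20 kN at a=12 m (b=L-a=4):
  θ_2 = -Pb²x(2aL-(3a+b)x)/(2L³EI)  [x≤a] = -(-20)·4²·(48/5)·(2·12·16-(3·12+4)·(48/5))/(2·16³·2000) = 0 rad
Load 3 — triangular load w₀=4 kN/m (0→w₀ over full span):
  θ_3 = -w₀(2x(L-x)(L-2x)(x+2L)+x²(L-x)²)/(120LEI) = -4·(2·(48/5)·(16-(48/5))·(16-2·(48/5))·((48/5)+2·16)+(48/5)²·(16-(48/5))²)/(120·16·2000) = 1024/78125 rad
Superposition: θ = Σ θ_i = 1099/78125 rad ≈ 0.014067 rad

θ(48/5) = 1099/78125 rad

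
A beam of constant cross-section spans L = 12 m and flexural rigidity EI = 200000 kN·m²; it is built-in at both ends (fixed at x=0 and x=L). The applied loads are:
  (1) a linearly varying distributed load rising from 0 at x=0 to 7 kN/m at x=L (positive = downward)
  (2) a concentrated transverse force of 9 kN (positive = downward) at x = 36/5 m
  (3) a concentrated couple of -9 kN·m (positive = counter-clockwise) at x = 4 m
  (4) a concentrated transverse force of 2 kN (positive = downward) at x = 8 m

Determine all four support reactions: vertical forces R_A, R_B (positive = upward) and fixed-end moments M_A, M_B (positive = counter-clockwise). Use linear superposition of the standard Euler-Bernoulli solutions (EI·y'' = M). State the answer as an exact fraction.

R_A = 51592/3375 kN, M_A = 51464/1125 kN·m, R_B = 127283/3375 kN, M_B = -81571/1125 kN·m

Load 1 — triangular load w₀=7 kN/m (0→w₀ over full span):
  R_A = 3w₀L/20 = 3·7·12/20 = 63/5 kN
  M_A = w₀L²/30 = 7·12²/30 = 168/5 kN·m
  R_B = 7w₀L/20 = 7·7·12/20 = 147/5 kN
  M_B = -w₀L²/20 = -7·12²/20 = -252/5 kN·m
Load 2 — point force P=9 kN at a=36/5 m (b=L-a=24/5):
  R_A = Pb²(3a+b)/L³ = 9·(24/5)²·(3·(36/5)+(24/5))/12³ = 396/125 kN
  M_A = Pab²/L² = 9·(36/5)·(24/5)²/12² = 1296/125 kN·m
  R_B = Pa²(a+3b)/L³ = 9·(36/5)²·((36/5)+3·(24/5))/12³ = 729/125 kN
  M_B = -Pa²b/L² = -9·(36/5)²·(24/5)/12² = -1944/125 kN·m
Load 3 — applied couple M₀=-9 kN·m at a=4 m (b=L-a=8):
  R_A = 6M₀ab/L³ = 6·(-9)·4·8/12³ = -1 kN
  M_A = M₀b(2a-b)/L² = (-9)·8·(2·4-8)/12² = 0 kN·m
  R_B = -6M₀ab/L³ = -6·(-9)·4·8/12³ = 1 kN
  M_B = M₀a(2b-a)/L² = (-9)·4·(2·8-4)/12² = -3 kN·m
Load 4 — point force P=2 kN at a=8 m (b=L-a=4):
  R_A = Pb²(3a+b)/L³ = 2·4²·(3·8+4)/12³ = 14/27 kN
  M_A = Pab²/L² = 2·8·4²/12² = 16/9 kN·m
  R_B = Pa²(a+3b)/L³ = 2·8²·(8+3·4)/12³ = 40/27 kN
  M_B = -Pa²b/L² = -2·8²·4/12² = -32/9 kN·m
Superposition: R_A = 51592/3375 kN, M_A = 51464/1125 kN·m, R_B = 127283/3375 kN, M_B = -81571/1125 kN·m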